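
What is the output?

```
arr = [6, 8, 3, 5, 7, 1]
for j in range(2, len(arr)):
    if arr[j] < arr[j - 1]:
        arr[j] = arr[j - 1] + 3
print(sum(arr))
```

76

j=2: 3<8, arr[2] = 8+3 = 11 → [6, 8, 11, 5, 7, 1]
j=3: 5<11, arr[3] = 11+3 = 14 → [6, 8, 11, 14, 7, 1]
j=4: 7<14, arr[4] = 14+3 = 17 → [6, 8, 11, 14, 17, 1]
j=5: 1<17, arr[5] = 17+3 = 20 → [6, 8, 11, 14, 17, 20]
sum = 76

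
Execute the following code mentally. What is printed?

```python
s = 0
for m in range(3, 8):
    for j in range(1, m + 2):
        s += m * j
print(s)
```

615

m=3,j=1: s = 0+3 = 3
m=3,j=2: s = 3+6 = 9
m=3,j=3: s = 9+9 = 18
m=3,j=4: s = 18+12 = 30
m=4,j=1: s = 30+4 = 34
m=4,j=2: s = 34+8 = 42
m=4,j=3: s = 42+12 = 54
m=4,j=4: s = 54+16 = 70
m=4,j=5: s = 70+20 = 90
m=5,j=1: s = 90+5 = 95
m=5,j=2: s = 95+10 = 105
m=5,j=3: s = 105+15 = 120
m=5,j=4: s = 120+20 = 140
m=5,j=5: s = 140+25 = 165
m=5,j=6: s = 165+30 = 195
m=6,j=1: s = 195+6 = 201
m=6,j=2: s = 201+12 = 213
m=6,j=3: s = 213+18 = 231
m=6,j=4: s = 231+24 = 255
m=6,j=5: s = 255+30 = 285
m=6,j=6: s = 285+36 = 321
m=6,j=7: s = 321+42 = 363
m=7,j=1: s = 363+7 = 370
m=7,j=2: s = 370+14 = 384
m=7,j=3: s = 384+21 = 405
m=7,j=4: s = 405+28 = 433
m=7,j=5: s = 433+35 = 468
m=7,j=6: s = 468+42 = 510
m=7,j=7: s = 510+49 = 559
m=7,j=8: s = 559+56 = 615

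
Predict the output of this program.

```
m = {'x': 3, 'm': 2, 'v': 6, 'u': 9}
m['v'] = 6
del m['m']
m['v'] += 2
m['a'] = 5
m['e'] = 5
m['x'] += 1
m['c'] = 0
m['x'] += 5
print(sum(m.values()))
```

36

m['v'] = 6 → {'x': 3, 'm': 2, 'v': 6, 'u': 9}
del 'm' → {'x': 3, 'v': 6, 'u': 9}
m['v'] = 6+2 = 8 → {'x': 3, 'v': 8, 'u': 9}
m['a'] = 5 → {'x': 3, 'v': 8, 'u': 9, 'a': 5}
m['e'] = 5 → {'x': 3, 'v': 8, 'u': 9, 'a': 5, 'e': 5}
m['x'] = 3+1 = 4 → {'x': 4, 'v': 8, 'u': 9, 'a': 5, 'e': 5}
m['c'] = 0 → {'x': 4, 'v': 8, 'u': 9, 'a': 5, 'e': 5, 'c': 0}
m['x'] = 4+5 = 9 → {'x': 9, 'v': 8, 'u': 9, 'a': 5, 'e': 5, 'c': 0}
sum of values = 36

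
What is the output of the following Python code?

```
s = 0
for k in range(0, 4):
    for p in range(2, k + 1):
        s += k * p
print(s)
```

19

k=2,p=2: s = 0+4 = 4
k=3,p=2: s = 4+6 = 10
k=3,p=3: s = 10+9 = 19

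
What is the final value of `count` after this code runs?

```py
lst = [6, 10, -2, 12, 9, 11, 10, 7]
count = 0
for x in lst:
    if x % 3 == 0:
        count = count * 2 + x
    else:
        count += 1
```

68

x=6: %3==0, count = 0*2+6 = 6
x=10: not %3==0, count = 6+1 = 7
x=-2: not %3==0, count = 7+1 = 8
x=12: %3==0, count = 8*2+12 = 28
x=9: %3==0, count = 28*2+9 = 65
x=11: not %3==0, count = 65+1 = 66
x=10: not %3==0, count = 66+1 = 67
x=7: not %3==0, count = 67+1 = 68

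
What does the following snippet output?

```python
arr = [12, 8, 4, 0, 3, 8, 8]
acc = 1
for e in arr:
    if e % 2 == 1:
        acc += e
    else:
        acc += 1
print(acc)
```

e=12: not odd, acc = 1+1 = 2
e=8: not odd, acc = 2+1 = 3
e=4: not odd, acc = 3+1 = 4
e=0: not odd, acc = 4+1 = 5
e=3: odd, acc = 5+3 = 8
e=8: not odd, acc = 8+1 = 9
e=8: not odd, acc = 9+1 = 10

10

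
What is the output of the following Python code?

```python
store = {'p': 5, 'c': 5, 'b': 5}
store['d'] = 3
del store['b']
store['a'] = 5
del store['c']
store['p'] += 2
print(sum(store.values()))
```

15

store['d'] = 3 → {'p': 5, 'c': 5, 'b': 5, 'd': 3}
del 'b' → {'p': 5, 'c': 5, 'd': 3}
store['a'] = 5 → {'p': 5, 'c': 5, 'd': 3, 'a': 5}
del 'c' → {'p': 5, 'd': 3, 'a': 5}
store['p'] = 5+2 = 7 → {'p': 7, 'd': 3, 'a': 5}
sum of values = 15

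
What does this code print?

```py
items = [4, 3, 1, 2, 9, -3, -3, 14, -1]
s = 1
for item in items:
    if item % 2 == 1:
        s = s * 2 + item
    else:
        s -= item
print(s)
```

item=4: not odd, s = 1-4 = -3
item=3: odd, s = (-3)*2+3 = -3
item=1: odd, s = (-3)*2+1 = -5
item=2: not odd, s = (-5)-2 = -7
item=9: odd, s = (-7)*2+9 = -5
item=-3: odd, s = (-5)*2+(-3) = -13
item=-3: odd, s = (-13)*2+(-3) = -29
item=14: not odd, s = (-29)-14 = -43
item=-1: odd, s = (-43)*2+(-1) = -87

-87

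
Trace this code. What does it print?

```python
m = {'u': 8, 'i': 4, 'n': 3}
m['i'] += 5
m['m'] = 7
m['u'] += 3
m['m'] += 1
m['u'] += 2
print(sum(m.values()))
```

m['i'] = 4+5 = 9 → {'u': 8, 'i': 9, 'n': 3}
m['m'] = 7 → {'u': 8, 'i': 9, 'n': 3, 'm': 7}
m['u'] = 8+3 = 11 → {'u': 11, 'i': 9, 'n': 3, 'm': 7}
m['m'] = 7+1 = 8 → {'u': 11, 'i': 9, 'n': 3, 'm': 8}
m['u'] = 11+2 = 13 → {'u': 13, 'i': 9, 'n': 3, 'm': 8}
sum of values = 33

33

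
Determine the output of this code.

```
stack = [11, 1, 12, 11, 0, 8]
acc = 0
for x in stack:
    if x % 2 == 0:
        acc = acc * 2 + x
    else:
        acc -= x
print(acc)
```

x=11: not even, acc = 0-11 = -11
x=1: not even, acc = (-11)-1 = -12
x=12: even, acc = (-12)*2+12 = -12
x=11: not even, acc = (-12)-11 = -23
x=0: even, acc = (-23)*2+0 = -46
x=8: even, acc = (-46)*2+8 = -84

-84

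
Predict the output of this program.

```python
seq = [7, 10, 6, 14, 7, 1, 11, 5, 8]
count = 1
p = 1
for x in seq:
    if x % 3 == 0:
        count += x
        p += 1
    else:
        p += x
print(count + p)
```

x=7: not %3==0; p=8
x=10: not %3==0; p=18
x=6: %3==0, count = 1+6 = 7; p=19
x=14: not %3==0; p=33
x=7: not %3==0; p=40
x=1: not %3==0; p=41
x=11: not %3==0; p=52
x=5: not %3==0; p=57
x=8: not %3==0; p=65
count+p = 7+65 = 72

72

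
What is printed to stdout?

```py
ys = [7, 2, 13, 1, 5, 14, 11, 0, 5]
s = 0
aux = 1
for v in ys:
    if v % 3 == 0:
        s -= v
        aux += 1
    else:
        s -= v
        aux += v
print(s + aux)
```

2

v=7: not %3==0, s = 0-7 = -7; aux=8
v=2: not %3==0, s = (-7)-2 = -9; aux=10
v=13: not %3==0, s = (-9)-13 = -22; aux=23
v=1: not %3==0, s = (-22)-1 = -23; aux=24
v=5: not %3==0, s = (-23)-5 = -28; aux=29
v=14: not %3==0, s = (-28)-14 = -42; aux=43
v=11: not %3==0, s = (-42)-11 = -53; aux=54
v=0: %3==0, s = (-53)-0 = -53; aux=55
v=5: not %3==0, s = (-53)-5 = -58; aux=60
s+aux = (-58)+60 = 2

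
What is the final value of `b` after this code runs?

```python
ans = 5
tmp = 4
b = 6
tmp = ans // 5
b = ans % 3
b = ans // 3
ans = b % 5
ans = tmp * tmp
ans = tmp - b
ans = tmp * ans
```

1

tmp = 5//5 = 1
b = 5%3 = 2
b = 5//3 = 1
ans = 1%5 = 1
ans = 1*1 = 1
ans = 1-1 = 0
ans = 1*0 = 0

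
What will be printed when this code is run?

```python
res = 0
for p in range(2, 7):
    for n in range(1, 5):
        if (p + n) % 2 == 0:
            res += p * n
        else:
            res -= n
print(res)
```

80

p=2,n=1: odd sum, res = 0-1 = -1
p=2,n=2: even sum, res = (-1)+4 = 3
p=2,n=3: odd sum, res = 3-3 = 0
p=2,n=4: even sum, res = 0+8 = 8
p=3,n=1: even sum, res = 8+3 = 11
p=3,n=2: odd sum, res = 11-2 = 9
p=3,n=3: even sum, res = 9+9 = 18
p=3,n=4: odd sum, res = 18-4 = 14
p=4,n=1: odd sum, res = 14-1 = 13
p=4,n=2: even sum, res = 13+8 = 21
p=4,n=3: odd sum, res = 21-3 = 18
p=4,n=4: even sum, res = 18+16 = 34
p=5,n=1: even sum, res = 34+5 = 39
p=5,n=2: odd sum, res = 39-2 = 37
p=5,n=3: even sum, res = 37+15 = 52
p=5,n=4: odd sum, res = 52-4 = 48
p=6,n=1: odd sum, res = 48-1 = 47
p=6,n=2: even sum, res = 47+12 = 59
p=6,n=3: odd sum, res = 59-3 = 56
p=6,n=4: even sum, res = 56+24 = 80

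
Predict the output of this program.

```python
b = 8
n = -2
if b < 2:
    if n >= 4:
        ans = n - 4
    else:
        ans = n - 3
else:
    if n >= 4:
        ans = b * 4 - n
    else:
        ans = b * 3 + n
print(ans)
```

b=8, n=-2
b < 2 is False; n >= 4 is False
→ ans = b * 3 + n = 22

22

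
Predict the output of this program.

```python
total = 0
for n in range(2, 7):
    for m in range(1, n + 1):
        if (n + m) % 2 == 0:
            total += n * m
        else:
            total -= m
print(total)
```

135

n=2,m=1: odd sum, total = 0-1 = -1
n=2,m=2: even sum, total = (-1)+4 = 3
n=3,m=1: even sum, total = 3+3 = 6
n=3,m=2: odd sum, total = 6-2 = 4
n=3,m=3: even sum, total = 4+9 = 13
n=4,m=1: odd sum, total = 13-1 = 12
n=4,m=2: even sum, total = 12+8 = 20
n=4,m=3: odd sum, total = 20-3 = 17
n=4,m=4: even sum, total = 17+16 = 33
n=5,m=1: even sum, total = 33+5 = 38
n=5,m=2: odd sum, total = 38-2 = 36
n=5,m=3: even sum, total = 36+15 = 51
n=5,m=4: odd sum, total = 51-4 = 47
n=5,m=5: even sum, total = 47+25 = 72
n=6,m=1: odd sum, total = 72-1 = 71
n=6,m=2: even sum, total = 71+12 = 83
n=6,m=3: odd sum, total = 83-3 = 80
n=6,m=4: even sum, total = 80+24 = 104
n=6,m=5: odd sum, total = 104-5 = 99
n=6,m=6: even sum, total = 99+36 = 135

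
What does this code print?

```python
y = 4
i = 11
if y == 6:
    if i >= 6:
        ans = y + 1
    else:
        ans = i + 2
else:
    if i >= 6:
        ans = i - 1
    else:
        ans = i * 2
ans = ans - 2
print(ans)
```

8

y=4, i=11
y == 6 is False; i >= 6 is True
→ ans = i - 1 = 10
ans = 10-2 = 8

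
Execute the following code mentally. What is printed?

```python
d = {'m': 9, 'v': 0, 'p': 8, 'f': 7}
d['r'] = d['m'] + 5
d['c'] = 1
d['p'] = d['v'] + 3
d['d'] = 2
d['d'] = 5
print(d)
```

{'m': 9, 'v': 0, 'p': 3, 'f': 7, 'r': 14, 'c': 1, 'd': 5}

d['r'] = d['m']+5 = 14 → {'m': 9, 'v': 0, 'p': 8, 'f': 7, 'r': 14}
d['c'] = 1 → {'m': 9, 'v': 0, 'p': 8, 'f': 7, 'r': 14, 'c': 1}
d['p'] = d['v']+3 = 3 → {'m': 9, 'v': 0, 'p': 3, 'f': 7, 'r': 14, 'c': 1}
d['d'] = 2 → {'m': 9, 'v': 0, 'p': 3, 'f': 7, 'r': 14, 'c': 1, 'd': 2}
d['d'] = 5 → {'m': 9, 'v': 0, 'p': 3, 'f': 7, 'r': 14, 'c': 1, 'd': 5}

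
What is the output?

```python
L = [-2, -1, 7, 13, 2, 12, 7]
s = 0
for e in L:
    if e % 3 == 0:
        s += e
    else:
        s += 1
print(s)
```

e=-2: not %3==0, s = 0+1 = 1
e=-1: not %3==0, s = 1+1 = 2
e=7: not %3==0, s = 2+1 = 3
e=13: not %3==0, s = 3+1 = 4
e=2: not %3==0, s = 4+1 = 5
e=12: %3==0, s = 5+12 = 17
e=7: not %3==0, s = 17+1 = 18

18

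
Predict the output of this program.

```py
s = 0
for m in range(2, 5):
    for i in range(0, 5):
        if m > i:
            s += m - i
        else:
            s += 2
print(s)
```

m=2,i=0: 2>0, s = 0+2 = 2
m=2,i=1: 2>1, s = 2+1 = 3
m=2,i=2: not 2>2, s = 3+2 = 5
m=2,i=3: not 2>3, s = 5+2 = 7
m=2,i=4: not 2>4, s = 7+2 = 9
m=3,i=0: 3>0, s = 9+3 = 12
m=3,i=1: 3>1, s = 12+2 = 14
m=3,i=2: 3>2, s = 14+1 = 15
m=3,i=3: not 3>3, s = 15+2 = 17
m=3,i=4: not 3>4, s = 17+2 = 19
m=4,i=0: 4>0, s = 19+4 = 23
m=4,i=1: 4>1, s = 23+3 = 26
m=4,i=2: 4>2, s = 26+2 = 28
m=4,i=3: 4>3, s = 28+1 = 29
m=4,i=4: not 4>4, s = 29+2 = 31

31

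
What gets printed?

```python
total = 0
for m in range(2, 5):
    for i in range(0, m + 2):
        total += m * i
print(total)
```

102

m=2,i=0: total = 0+0 = 0
m=2,i=1: total = 0+2 = 2
m=2,i=2: total = 2+4 = 6
m=2,i=3: total = 6+6 = 12
m=3,i=0: total = 12+0 = 12
m=3,i=1: total = 12+3 = 15
m=3,i=2: total = 15+6 = 21
m=3,i=3: total = 21+9 = 30
m=3,i=4: total = 30+12 = 42
m=4,i=0: total = 42+0 = 42
m=4,i=1: total = 42+4 = 46
m=4,i=2: total = 46+8 = 54
m=4,i=3: total = 54+12 = 66
m=4,i=4: total = 66+16 = 82
m=4,i=5: total = 82+20 = 102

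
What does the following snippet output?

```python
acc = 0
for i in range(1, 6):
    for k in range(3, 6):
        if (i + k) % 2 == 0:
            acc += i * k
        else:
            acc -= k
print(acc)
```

i=1,k=3: even sum, acc = 0+3 = 3
i=1,k=4: odd sum, acc = 3-4 = -1
i=1,k=5: even sum, acc = (-1)+5 = 4
i=2,k=3: odd sum, acc = 4-3 = 1
i=2,k=4: even sum, acc = 1+8 = 9
i=2,k=5: odd sum, acc = 9-5 = 4
i=3,k=3: even sum, acc = 4+9 = 13
i=3,k=4: odd sum, acc = 13-4 = 9
i=3,k=5: even sum, acc = 9+15 = 24
i=4,k=3: odd sum, acc = 24-3 = 21
i=4,k=4: even sum, acc = 21+16 = 37
i=4,k=5: odd sum, acc = 37-5 = 32
i=5,k=3: even sum, acc = 32+15 = 47
i=5,k=4: odd sum, acc = 47-4 = 43
i=5,k=5: even sum, acc = 43+25 = 68

68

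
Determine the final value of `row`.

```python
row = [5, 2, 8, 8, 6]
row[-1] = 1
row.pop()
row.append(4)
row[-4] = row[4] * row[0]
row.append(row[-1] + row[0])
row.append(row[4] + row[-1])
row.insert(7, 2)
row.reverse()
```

row[-1] = 1 → [5, 2, 8, 8, 1]
pop() removes 1 → [5, 2, 8, 8]
append 4 → [5, 2, 8, 8, 4]
row[-4] = row[4]*row[0] = 4*5 = 20 → [5, 20, 8, 8, 4]
append row[-1]+row[0] = 4+5 = 9 → [5, 20, 8, 8, 4, 9]
append row[4]+row[-1] = 4+9 = 13 → [5, 20, 8, 8, 4, 9, 13]
insert 2 at 7 → [5, 20, 8, 8, 4, 9, 13, 2]
reverse → [2, 13, 9, 4, 8, 8, 20, 5]

[2, 13, 9, 4, 8, 8, 20, 5]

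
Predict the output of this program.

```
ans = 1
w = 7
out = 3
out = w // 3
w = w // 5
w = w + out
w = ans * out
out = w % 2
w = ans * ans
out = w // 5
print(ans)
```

1

out = 7//3 = 2
w = 7//5 = 1
w = 1+2 = 3
w = 1*2 = 2
out = 2%2 = 0
w = 1*1 = 1
out = 1//5 = 0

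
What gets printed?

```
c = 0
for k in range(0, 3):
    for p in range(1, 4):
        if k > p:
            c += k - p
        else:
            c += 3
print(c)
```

k=0,p=1: not 0>1, c = 0+3 = 3
k=0,p=2: not 0>2, c = 3+3 = 6
k=0,p=3: not 0>3, c = 6+3 = 9
k=1,p=1: not 1>1, c = 9+3 = 12
k=1,p=2: not 1>2, c = 12+3 = 15
k=1,p=3: not 1>3, c = 15+3 = 18
k=2,p=1: 2>1, c = 18+1 = 19
k=2,p=2: not 2>2, c = 19+3 = 22
k=2,p=3: not 2>3, c = 22+3 = 25

25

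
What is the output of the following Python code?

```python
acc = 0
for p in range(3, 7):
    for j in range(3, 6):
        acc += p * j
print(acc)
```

216

p=3,j=3: acc = 0+9 = 9
p=3,j=4: acc = 9+12 = 21
p=3,j=5: acc = 21+15 = 36
p=4,j=3: acc = 36+12 = 48
p=4,j=4: acc = 48+16 = 64
p=4,j=5: acc = 64+20 = 84
p=5,j=3: acc = 84+15 = 99
p=5,j=4: acc = 99+20 = 119
p=5,j=5: acc = 119+25 = 144
p=6,j=3: acc = 144+18 = 162
p=6,j=4: acc = 162+24 = 186
p=6,j=5: acc = 186+30 = 216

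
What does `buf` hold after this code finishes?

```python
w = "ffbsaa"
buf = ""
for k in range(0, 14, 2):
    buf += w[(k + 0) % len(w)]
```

'fbafbaf'

k=0: add w[0]='f' → 'f'
k=2: add w[2]='b' → 'fb'
k=4: add w[4]='a' → 'fba'
k=6: add w[0]='f' → 'fbaf'
k=8: add w[2]='b' → 'fbafb'
k=10: add w[4]='a' → 'fbafba'
k=12: add w[0]='f' → 'fbafbaf'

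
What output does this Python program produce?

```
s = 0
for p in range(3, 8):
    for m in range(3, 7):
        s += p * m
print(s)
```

p=3,m=3: s = 0+9 = 9
p=3,m=4: s = 9+12 = 21
p=3,m=5: s = 21+15 = 36
p=3,m=6: s = 36+18 = 54
p=4,m=3: s = 54+12 = 66
p=4,m=4: s = 66+16 = 82
p=4,m=5: s = 82+20 = 102
p=4,m=6: s = 102+24 = 126
p=5,m=3: s = 126+15 = 141
p=5,m=4: s = 141+20 = 161
p=5,m=5: s = 161+25 = 186
p=5,m=6: s = 186+30 = 216
p=6,m=3: s = 216+18 = 234
p=6,m=4: s = 234+24 = 258
p=6,m=5: s = 258+30 = 288
p=6,m=6: s = 288+36 = 324
p=7,m=3: s = 324+21 = 345
p=7,m=4: s = 345+28 = 373
p=7,m=5: s = 373+35 = 408
p=7,m=6: s = 408+42 = 450

450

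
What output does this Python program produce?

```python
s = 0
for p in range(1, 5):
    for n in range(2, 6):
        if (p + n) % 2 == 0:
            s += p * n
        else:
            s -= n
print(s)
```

p=1,n=2: odd sum, s = 0-2 = -2
p=1,n=3: even sum, s = (-2)+3 = 1
p=1,n=4: odd sum, s = 1-4 = -3
p=1,n=5: even sum, s = (-3)+5 = 2
p=2,n=2: even sum, s = 2+4 = 6
p=2,n=3: odd sum, s = 6-3 = 3
p=2,n=4: even sum, s = 3+8 = 11
p=2,n=5: odd sum, s = 11-5 = 6
p=3,n=2: odd sum, s = 6-2 = 4
p=3,n=3: even sum, s = 4+9 = 13
p=3,n=4: odd sum, s = 13-4 = 9
p=3,n=5: even sum, s = 9+15 = 24
p=4,n=2: even sum, s = 24+8 = 32
p=4,n=3: odd sum, s = 32-3 = 29
p=4,n=4: even sum, s = 29+16 = 45
p=4,n=5: odd sum, s = 45-5 = 40

40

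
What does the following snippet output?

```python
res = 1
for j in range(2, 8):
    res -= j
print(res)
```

-26

j=2: res = 1-2 = -1
j=3: res = (-1)-3 = -4
j=4: res = (-4)-4 = -8
j=5: res = (-8)-5 = -13
j=6: res = (-13)-6 = -19
j=7: res = (-19)-7 = -26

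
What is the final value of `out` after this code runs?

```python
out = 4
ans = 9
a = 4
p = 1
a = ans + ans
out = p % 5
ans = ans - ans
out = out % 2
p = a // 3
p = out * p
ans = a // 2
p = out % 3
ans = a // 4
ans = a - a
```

1

a = 9+9 = 18
out = 1%5 = 1
ans = 9-9 = 0
out = 1%2 = 1
p = 18//3 = 6
p = 1*6 = 6
ans = 18//2 = 9
p = 1%3 = 1
ans = 18//4 = 4
ans = 18-18 = 0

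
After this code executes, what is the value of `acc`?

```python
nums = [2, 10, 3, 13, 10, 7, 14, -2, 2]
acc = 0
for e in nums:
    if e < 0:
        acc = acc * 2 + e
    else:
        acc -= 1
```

e=2: not <0, acc = 0-1 = -1
e=10: not <0, acc = (-1)-1 = -2
e=3: not <0, acc = (-2)-1 = -3
e=13: not <0, acc = (-3)-1 = -4
e=10: not <0, acc = (-4)-1 = -5
e=7: not <0, acc = (-5)-1 = -6
e=14: not <0, acc = (-6)-1 = -7
e=-2: <0, acc = (-7)*2+(-2) = -16
e=2: not <0, acc = (-16)-1 = -17

-17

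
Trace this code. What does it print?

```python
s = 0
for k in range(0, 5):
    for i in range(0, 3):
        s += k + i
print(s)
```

k=0,i=0: s = 0+0 = 0
k=0,i=1: s = 0+1 = 1
k=0,i=2: s = 1+2 = 3
k=1,i=0: s = 3+1 = 4
k=1,i=1: s = 4+2 = 6
k=1,i=2: s = 6+3 = 9
k=2,i=0: s = 9+2 = 11
k=2,i=1: s = 11+3 = 14
k=2,i=2: s = 14+4 = 18
k=3,i=0: s = 18+3 = 21
k=3,i=1: s = 21+4 = 25
k=3,i=2: s = 25+5 = 30
k=4,i=0: s = 30+4 = 34
k=4,i=1: s = 34+5 = 39
k=4,i=2: s = 39+6 = 45

45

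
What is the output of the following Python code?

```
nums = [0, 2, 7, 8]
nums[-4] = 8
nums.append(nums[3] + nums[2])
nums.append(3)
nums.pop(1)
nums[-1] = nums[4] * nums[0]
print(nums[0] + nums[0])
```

nums[-4] = 8 → [8, 2, 7, 8]
append nums[3]+nums[2] = 8+7 = 15 → [8, 2, 7, 8, 15]
append 3 → [8, 2, 7, 8, 15, 3]
pop(1) removes 2 → [8, 7, 8, 15, 3]
nums[-1] = nums[4]*nums[0] = 3*8 = 24 → [8, 7, 8, 15, 24]
nums[0]+nums[0] = 8+8 = 16

16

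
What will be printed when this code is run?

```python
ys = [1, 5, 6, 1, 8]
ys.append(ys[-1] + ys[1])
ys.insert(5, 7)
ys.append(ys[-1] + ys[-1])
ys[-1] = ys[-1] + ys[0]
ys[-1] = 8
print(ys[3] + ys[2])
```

7

append ys[-1]+ys[1] = 8+5 = 13 → [1, 5, 6, 1, 8, 13]
insert 7 at 5 → [1, 5, 6, 1, 8, 7, 13]
append ys[-1]+ys[-1] = 13+13 = 26 → [1, 5, 6, 1, 8, 7, 13, 26]
ys[-1] = ys[-1]+ys[0] = 26+1 = 27 → [1, 5, 6, 1, 8, 7, 13, 27]
ys[-1] = 8 → [1, 5, 6, 1, 8, 7, 13, 8]
ys[3]+ys[2] = 1+6 = 7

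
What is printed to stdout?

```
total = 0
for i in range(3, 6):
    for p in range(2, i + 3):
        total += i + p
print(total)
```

123

i=3,p=2: total = 0+5 = 5
i=3,p=3: total = 5+6 = 11
i=3,p=4: total = 11+7 = 18
i=3,p=5: total = 18+8 = 26
i=4,p=2: total = 26+6 = 32
i=4,p=3: total = 32+7 = 39
i=4,p=4: total = 39+8 = 47
i=4,p=5: total = 47+9 = 56
i=4,p=6: total = 56+10 = 66
i=5,p=2: total = 66+7 = 73
i=5,p=3: total = 73+8 = 81
i=5,p=4: total = 81+9 = 90
i=5,p=5: total = 90+10 = 100
i=5,p=6: total = 100+11 = 111
i=5,p=7: total = 111+12 = 123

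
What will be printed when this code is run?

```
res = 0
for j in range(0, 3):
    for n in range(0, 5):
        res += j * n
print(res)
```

j=0,n=0: res = 0+0 = 0
j=0,n=1: res = 0+0 = 0
j=0,n=2: res = 0+0 = 0
j=0,n=3: res = 0+0 = 0
j=0,n=4: res = 0+0 = 0
j=1,n=0: res = 0+0 = 0
j=1,n=1: res = 0+1 = 1
j=1,n=2: res = 1+2 = 3
j=1,n=3: res = 3+3 = 6
j=1,n=4: res = 6+4 = 10
j=2,n=0: res = 10+0 = 10
j=2,n=1: res = 10+2 = 12
j=2,n=2: res = 12+4 = 16
j=2,n=3: res = 16+6 = 22
j=2,n=4: res = 22+8 = 30

30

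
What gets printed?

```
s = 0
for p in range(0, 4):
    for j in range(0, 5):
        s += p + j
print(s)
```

p=0,j=0: s = 0+0 = 0
p=0,j=1: s = 0+1 = 1
p=0,j=2: s = 1+2 = 3
p=0,j=3: s = 3+3 = 6
p=0,j=4: s = 6+4 = 10
p=1,j=0: s = 10+1 = 11
p=1,j=1: s = 11+2 = 13
p=1,j=2: s = 13+3 = 16
p=1,j=3: s = 16+4 = 20
p=1,j=4: s = 20+5 = 25
p=2,j=0: s = 25+2 = 27
p=2,j=1: s = 27+3 = 30
p=2,j=2: s = 30+4 = 34
p=2,j=3: s = 34+5 = 39
p=2,j=4: s = 39+6 = 45
p=3,j=0: s = 45+3 = 48
p=3,j=1: s = 48+4 = 52
p=3,j=2: s = 52+5 = 57
p=3,j=3: s = 57+6 = 63
p=3,j=4: s = 63+7 = 70

70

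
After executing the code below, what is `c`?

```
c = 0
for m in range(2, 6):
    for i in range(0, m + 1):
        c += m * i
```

139

m=2,i=0: c = 0+0 = 0
m=2,i=1: c = 0+2 = 2
m=2,i=2: c = 2+4 = 6
m=3,i=0: c = 6+0 = 6
m=3,i=1: c = 6+3 = 9
m=3,i=2: c = 9+6 = 15
m=3,i=3: c = 15+9 = 24
m=4,i=0: c = 24+0 = 24
m=4,i=1: c = 24+4 = 28
m=4,i=2: c = 28+8 = 36
m=4,i=3: c = 36+12 = 48
m=4,i=4: c = 48+16 = 64
m=5,i=0: c = 64+0 = 64
m=5,i=1: c = 64+5 = 69
m=5,i=2: c = 69+10 = 79
m=5,i=3: c = 79+15 = 94
m=5,i=4: c = 94+20 = 114
m=5,i=5: c = 114+25 = 139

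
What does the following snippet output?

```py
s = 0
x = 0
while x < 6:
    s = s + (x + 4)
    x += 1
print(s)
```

x=0: s = 0+4 = 4
x=1: s = 4+5 = 9
x=2: s = 9+6 = 15
x=3: s = 15+7 = 22
x=4: s = 22+8 = 30
x=5: s = 30+9 = 39

39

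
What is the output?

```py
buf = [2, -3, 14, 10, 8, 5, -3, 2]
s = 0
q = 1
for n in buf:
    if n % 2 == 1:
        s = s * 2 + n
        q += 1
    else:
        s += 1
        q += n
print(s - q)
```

n=2: not odd, s = 0+1 = 1; q=3
n=-3: odd, s = 1*2+(-3) = -1; q=4
n=14: not odd, s = (-1)+1 = 0; q=18
n=10: not odd, s = 0+1 = 1; q=28
n=8: not odd, s = 1+1 = 2; q=36
n=5: odd, s = 2*2+5 = 9; q=37
n=-3: odd, s = 9*2+(-3) = 15; q=38
n=2: not odd, s = 15+1 = 16; q=40
s-q = 16-40 = -24

-24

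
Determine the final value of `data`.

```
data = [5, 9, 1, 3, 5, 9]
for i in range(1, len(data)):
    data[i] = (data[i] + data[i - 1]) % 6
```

[5, 2, 3, 0, 5, 2]

i=1: data[1] = (9+5)%6 = 2 → [5, 2, 1, 3, 5, 9]
i=2: data[2] = (1+2)%6 = 3 → [5, 2, 3, 3, 5, 9]
i=3: data[3] = (3+3)%6 = 0 → [5, 2, 3, 0, 5, 9]
i=4: data[4] = (5+0)%6 = 5 → [5, 2, 3, 0, 5, 9]
i=5: data[5] = (9+5)%6 = 2 → [5, 2, 3, 0, 5, 2]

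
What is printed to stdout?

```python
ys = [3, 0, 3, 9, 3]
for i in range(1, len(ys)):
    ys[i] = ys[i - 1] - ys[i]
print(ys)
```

[3, 3, 0, -9, -12]

i=1: ys[1] = 3-0 = 3 → [3, 3, 3, 9, 3]
i=2: ys[2] = 3-3 = 0 → [3, 3, 0, 9, 3]
i=3: ys[3] = 0-9 = -9 → [3, 3, 0, -9, 3]
i=4: ys[4] = (-9)-3 = -12 → [3, 3, 0, -9, -12]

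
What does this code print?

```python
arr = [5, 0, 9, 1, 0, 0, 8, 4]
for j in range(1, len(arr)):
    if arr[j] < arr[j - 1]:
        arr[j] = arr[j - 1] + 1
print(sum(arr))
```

80

j=1: 0<5, arr[1] = 5+1 = 6 → [5, 6, 9, 1, 0, 0, 8, 4]
j=2: 9>=6, unchanged → [5, 6, 9, 1, 0, 0, 8, 4]
j=3: 1<9, arr[3] = 9+1 = 10 → [5, 6, 9, 10, 0, 0, 8, 4]
j=4: 0<10, arr[4] = 10+1 = 11 → [5, 6, 9, 10, 11, 0, 8, 4]
j=5: 0<11, arr[5] = 11+1 = 12 → [5, 6, 9, 10, 11, 12, 8, 4]
j=6: 8<12, arr[6] = 12+1 = 13 → [5, 6, 9, 10, 11, 12, 13, 4]
j=7: 4<13, arr[7] = 13+1 = 14 → [5, 6, 9, 10, 11, 12, 13, 14]
sum = 80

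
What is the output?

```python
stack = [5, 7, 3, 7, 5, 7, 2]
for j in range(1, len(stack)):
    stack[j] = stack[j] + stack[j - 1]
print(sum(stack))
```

j=1: stack[1] = 7+5 = 12 → [5, 12, 3, 7, 5, 7, 2]
j=2: stack[2] = 3+12 = 15 → [5, 12, 15, 7, 5, 7, 2]
j=3: stack[3] = 7+15 = 22 → [5, 12, 15, 22, 5, 7, 2]
j=4: stack[4] = 5+22 = 27 → [5, 12, 15, 22, 27, 7, 2]
j=5: stack[5] = 7+27 = 34 → [5, 12, 15, 22, 27, 34, 2]
j=6: stack[6] = 2+34 = 36 → [5, 12, 15, 22, 27, 34, 36]
sum = 151

151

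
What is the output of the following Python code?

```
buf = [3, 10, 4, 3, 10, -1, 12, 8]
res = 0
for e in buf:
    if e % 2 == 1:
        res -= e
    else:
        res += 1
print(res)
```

0

e=3: odd, res = 0-3 = -3
e=10: not odd, res = (-3)+1 = -2
e=4: not odd, res = (-2)+1 = -1
e=3: odd, res = (-1)-3 = -4
e=10: not odd, res = (-4)+1 = -3
e=-1: odd, res = (-3)-(-1) = -2
e=12: not odd, res = (-2)+1 = -1
e=8: not odd, res = (-1)+1 = 0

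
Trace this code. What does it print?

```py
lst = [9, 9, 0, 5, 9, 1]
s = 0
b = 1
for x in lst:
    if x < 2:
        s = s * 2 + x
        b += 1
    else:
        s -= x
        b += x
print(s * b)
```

-3465

x=9: not <2, s = 0-9 = -9; b=10
x=9: not <2, s = (-9)-9 = -18; b=19
x=0: <2, s = (-18)*2+0 = -36; b=20
x=5: not <2, s = (-36)-5 = -41; b=25
x=9: not <2, s = (-41)-9 = -50; b=34
x=1: <2, s = (-50)*2+1 = -99; b=35
s*b = (-99)*35 = -3465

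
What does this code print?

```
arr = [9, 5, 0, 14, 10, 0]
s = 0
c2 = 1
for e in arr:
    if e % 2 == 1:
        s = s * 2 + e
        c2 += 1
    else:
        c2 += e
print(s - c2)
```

e=9: odd, s = 0*2+9 = 9; c2=2
e=5: odd, s = 9*2+5 = 23; c2=3
e=0: not odd; c2=3
e=14: not odd; c2=17
e=10: not odd; c2=27
e=0: not odd; c2=27
s-c2 = 23-27 = -4

-4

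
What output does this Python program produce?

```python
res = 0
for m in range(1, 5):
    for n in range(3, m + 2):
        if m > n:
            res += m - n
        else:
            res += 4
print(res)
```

21

m=2,n=3: not 2>3, res = 0+4 = 4
m=3,n=3: not 3>3, res = 4+4 = 8
m=3,n=4: not 3>4, res = 8+4 = 12
m=4,n=3: 4>3, res = 12+1 = 13
m=4,n=4: not 4>4, res = 13+4 = 17
m=4,n=5: not 4>5, res = 17+4 = 21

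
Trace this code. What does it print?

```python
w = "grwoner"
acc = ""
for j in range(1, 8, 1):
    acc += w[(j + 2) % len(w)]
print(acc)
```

j=1: add w[3]='o' → 'o'
j=2: add w[4]='n' → 'on'
j=3: add w[5]='e' → 'one'
j=4: add w[6]='r' → 'oner'
j=5: add w[0]='g' → 'onerg'
j=6: add w[1]='r' → 'onergr'
j=7: add w[2]='w' → 'onergrw'

onergrw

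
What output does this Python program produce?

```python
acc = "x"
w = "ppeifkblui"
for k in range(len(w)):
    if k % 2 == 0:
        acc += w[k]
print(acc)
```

k=0: add 'p' → 'xp'
k=1: skip
k=2: add 'e' → 'xpe'
k=3: skip
k=4: add 'f' → 'xpef'
k=5: skip
k=6: add 'b' → 'xpefb'
k=7: skip
k=8: add 'u' → 'xpefbu'
k=9: skip

xpefbu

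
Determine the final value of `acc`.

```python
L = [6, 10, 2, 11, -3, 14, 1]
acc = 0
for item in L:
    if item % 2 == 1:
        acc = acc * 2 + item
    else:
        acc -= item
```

-133

item=6: not odd, acc = 0-6 = -6
item=10: not odd, acc = (-6)-10 = -16
item=2: not odd, acc = (-16)-2 = -18
item=11: odd, acc = (-18)*2+11 = -25
item=-3: odd, acc = (-25)*2+(-3) = -53
item=14: not odd, acc = (-53)-14 = -67
item=1: odd, acc = (-67)*2+1 = -133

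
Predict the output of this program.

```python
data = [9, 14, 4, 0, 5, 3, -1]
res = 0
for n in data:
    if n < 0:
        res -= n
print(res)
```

n=9: not <0
n=14: not <0
n=4: not <0
n=0: not <0
n=5: not <0
n=3: not <0
n=-1: <0, res = 0-(-1) = 1

1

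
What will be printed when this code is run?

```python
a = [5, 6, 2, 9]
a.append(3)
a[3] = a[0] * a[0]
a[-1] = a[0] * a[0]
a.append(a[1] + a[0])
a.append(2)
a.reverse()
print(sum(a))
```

76

append 3 → [5, 6, 2, 9, 3]
a[3] = a[0]*a[0] = 5*5 = 25 → [5, 6, 2, 25, 3]
a[-1] = a[0]*a[0] = 5*5 = 25 → [5, 6, 2, 25, 25]
append a[1]+a[0] = 6+5 = 11 → [5, 6, 2, 25, 25, 11]
append 2 → [5, 6, 2, 25, 25, 11, 2]
reverse → [2, 11, 25, 25, 2, 6, 5]
sum = 76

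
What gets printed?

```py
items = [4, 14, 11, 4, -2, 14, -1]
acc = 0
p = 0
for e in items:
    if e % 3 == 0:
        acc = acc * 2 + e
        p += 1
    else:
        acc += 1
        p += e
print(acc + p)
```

51

e=4: not %3==0, acc = 0+1 = 1; p=4
e=14: not %3==0, acc = 1+1 = 2; p=18
e=11: not %3==0, acc = 2+1 = 3; p=29
e=4: not %3==0, acc = 3+1 = 4; p=33
e=-2: not %3==0, acc = 4+1 = 5; p=31
e=14: not %3==0, acc = 5+1 = 6; p=45
e=-1: not %3==0, acc = 6+1 = 7; p=44
acc+p = 7+44 = 51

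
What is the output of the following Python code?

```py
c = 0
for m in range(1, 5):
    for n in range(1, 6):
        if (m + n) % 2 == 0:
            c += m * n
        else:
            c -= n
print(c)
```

42

m=1,n=1: even sum, c = 0+1 = 1
m=1,n=2: odd sum, c = 1-2 = -1
m=1,n=3: even sum, c = (-1)+3 = 2
m=1,n=4: odd sum, c = 2-4 = -2
m=1,n=5: even sum, c = (-2)+5 = 3
m=2,n=1: odd sum, c = 3-1 = 2
m=2,n=2: even sum, c = 2+4 = 6
m=2,n=3: odd sum, c = 6-3 = 3
m=2,n=4: even sum, c = 3+8 = 11
m=2,n=5: odd sum, c = 11-5 = 6
m=3,n=1: even sum, c = 6+3 = 9
m=3,n=2: odd sum, c = 9-2 = 7
m=3,n=3: even sum, c = 7+9 = 16
m=3,n=4: odd sum, c = 16-4 = 12
m=3,n=5: even sum, c = 12+15 = 27
m=4,n=1: odd sum, c = 27-1 = 26
m=4,n=2: even sum, c = 26+8 = 34
m=4,n=3: odd sum, c = 34-3 = 31
m=4,n=4: even sum, c = 31+16 = 47
m=4,n=5: odd sum, c = 47-5 = 42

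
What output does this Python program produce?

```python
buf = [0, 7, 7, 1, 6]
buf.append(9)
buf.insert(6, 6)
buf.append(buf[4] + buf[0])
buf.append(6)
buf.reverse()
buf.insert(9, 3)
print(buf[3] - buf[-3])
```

2

append 9 → [0, 7, 7, 1, 6, 9]
insert 6 at 6 → [0, 7, 7, 1, 6, 9, 6]
append buf[4]+buf[0] = 6+0 = 6 → [0, 7, 7, 1, 6, 9, 6, 6]
append 6 → [0, 7, 7, 1, 6, 9, 6, 6, 6]
reverse → [6, 6, 6, 9, 6, 1, 7, 7, 0]
insert 3 at 9 → [6, 6, 6, 9, 6, 1, 7, 7, 0, 3]
buf[3]-buf[-3] = 9-7 = 2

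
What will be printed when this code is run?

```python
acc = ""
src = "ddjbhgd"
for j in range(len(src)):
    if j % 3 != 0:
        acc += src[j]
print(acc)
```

djhg

j=0: skip
j=1: add 'd' → 'd'
j=2: add 'j' → 'dj'
j=3: skip
j=4: add 'h' → 'djh'
j=5: add 'g' → 'djhg'
j=6: skip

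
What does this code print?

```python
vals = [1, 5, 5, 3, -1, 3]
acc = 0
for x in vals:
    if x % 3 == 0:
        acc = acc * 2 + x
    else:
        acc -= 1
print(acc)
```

x=1: not %3==0, acc = 0-1 = -1
x=5: not %3==0, acc = (-1)-1 = -2
x=5: not %3==0, acc = (-2)-1 = -3
x=3: %3==0, acc = (-3)*2+3 = -3
x=-1: not %3==0, acc = (-3)-1 = -4
x=3: %3==0, acc = (-4)*2+3 = -5

-5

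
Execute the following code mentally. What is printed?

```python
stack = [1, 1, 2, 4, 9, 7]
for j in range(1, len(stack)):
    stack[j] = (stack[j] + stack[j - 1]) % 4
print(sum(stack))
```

j=1: stack[1] = (1+1)%4 = 2 → [1, 2, 2, 4, 9, 7]
j=2: stack[2] = (2+2)%4 = 0 → [1, 2, 0, 4, 9, 7]
j=3: stack[3] = (4+0)%4 = 0 → [1, 2, 0, 0, 9, 7]
j=4: stack[4] = (9+0)%4 = 1 → [1, 2, 0, 0, 1, 7]
j=5: stack[5] = (7+1)%4 = 0 → [1, 2, 0, 0, 1, 0]
sum = 4

4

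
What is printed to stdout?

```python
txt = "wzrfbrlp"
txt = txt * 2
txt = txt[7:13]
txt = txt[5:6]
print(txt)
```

b

repeat ×2 → 'wzrfbrlpwzrfbrlp'
slice [7:13] → 'pwzrfb'
slice [5:6] → 'b'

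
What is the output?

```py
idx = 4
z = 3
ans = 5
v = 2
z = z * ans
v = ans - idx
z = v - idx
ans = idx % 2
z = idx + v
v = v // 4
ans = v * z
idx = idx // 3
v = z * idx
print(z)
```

z = 3*5 = 15
v = 5-4 = 1
z = 1-4 = -3
ans = 4%2 = 0
z = 4+1 = 5
v = 1//4 = 0
ans = 0*5 = 0
idx = 4//3 = 1
v = 5*1 = 5

5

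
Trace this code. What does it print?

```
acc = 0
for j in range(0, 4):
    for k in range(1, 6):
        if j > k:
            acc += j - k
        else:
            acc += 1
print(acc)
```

j=0,k=1: not 0>1, acc = 0+1 = 1
j=0,k=2: not 0>2, acc = 1+1 = 2
j=0,k=3: not 0>3, acc = 2+1 = 3
j=0,k=4: not 0>4, acc = 3+1 = 4
j=0,k=5: not 0>5, acc = 4+1 = 5
j=1,k=1: not 1>1, acc = 5+1 = 6
j=1,k=2: not 1>2, acc = 6+1 = 7
j=1,k=3: not 1>3, acc = 7+1 = 8
j=1,k=4: not 1>4, acc = 8+1 = 9
j=1,k=5: not 1>5, acc = 9+1 = 10
j=2,k=1: 2>1, acc = 10+1 = 11
j=2,k=2: not 2>2, acc = 11+1 = 12
j=2,k=3: not 2>3, acc = 12+1 = 13
j=2,k=4: not 2>4, acc = 13+1 = 14
j=2,k=5: not 2>5, acc = 14+1 = 15
j=3,k=1: 3>1, acc = 15+2 = 17
j=3,k=2: 3>2, acc = 17+1 = 18
j=3,k=3: not 3>3, acc = 18+1 = 19
j=3,k=4: not 3>4, acc = 19+1 = 20
j=3,k=5: not 3>5, acc = 20+1 = 21

21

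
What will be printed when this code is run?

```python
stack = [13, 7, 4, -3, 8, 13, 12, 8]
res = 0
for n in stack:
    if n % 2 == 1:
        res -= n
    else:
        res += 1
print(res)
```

n=13: odd, res = 0-13 = -13
n=7: odd, res = (-13)-7 = -20
n=4: not odd, res = (-20)+1 = -19
n=-3: odd, res = (-19)-(-3) = -16
n=8: not odd, res = (-16)+1 = -15
n=13: odd, res = (-15)-13 = -28
n=12: not odd, res = (-28)+1 = -27
n=8: not odd, res = (-27)+1 = -26

-26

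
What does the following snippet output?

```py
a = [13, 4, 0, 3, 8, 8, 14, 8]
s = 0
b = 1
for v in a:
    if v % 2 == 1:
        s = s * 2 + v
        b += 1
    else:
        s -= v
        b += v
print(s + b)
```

28

v=13: odd, s = 0*2+13 = 13; b=2
v=4: not odd, s = 13-4 = 9; b=6
v=0: not odd, s = 9-0 = 9; b=6
v=3: odd, s = 9*2+3 = 21; b=7
v=8: not odd, s = 21-8 = 13; b=15
v=8: not odd, s = 13-8 = 5; b=23
v=14: not odd, s = 5-14 = -9; b=37
v=8: not odd, s = (-9)-8 = -17; b=45
s+b = (-17)+45 = 28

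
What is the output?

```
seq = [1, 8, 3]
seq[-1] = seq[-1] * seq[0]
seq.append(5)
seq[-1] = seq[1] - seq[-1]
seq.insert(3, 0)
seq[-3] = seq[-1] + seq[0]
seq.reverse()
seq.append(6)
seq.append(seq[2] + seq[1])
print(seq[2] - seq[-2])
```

-2

seq[-1] = seq[-1]*seq[0] = 3*1 = 3 → [1, 8, 3]
append 5 → [1, 8, 3, 5]
seq[-1] = seq[1]-seq[-1] = 8-5 = 3 → [1, 8, 3, 3]
insert 0 at 3 → [1, 8, 3, 0, 3]
seq[-3] = seq[-1]+seq[0] = 3+1 = 4 → [1, 8, 4, 0, 3]
reverse → [3, 0, 4, 8, 1]
append 6 → [3, 0, 4, 8, 1, 6]
append seq[2]+seq[1] = 4+0 = 4 → [3, 0, 4, 8, 1, 6, 4]
seq[2]-seq[-2] = 4-6 = -2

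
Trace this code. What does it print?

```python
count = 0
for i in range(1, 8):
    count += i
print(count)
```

i=1: count = 0+1 = 1
i=2: count = 1+2 = 3
i=3: count = 3+3 = 6
i=4: count = 6+4 = 10
i=5: count = 10+5 = 15
i=6: count = 15+6 = 21
i=7: count = 21+7 = 28

28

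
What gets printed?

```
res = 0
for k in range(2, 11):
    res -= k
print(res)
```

k=2: res = 0-2 = -2
k=3: res = (-2)-3 = -5
k=4: res = (-5)-4 = -9
k=5: res = (-9)-5 = -14
k=6: res = (-14)-6 = -20
k=7: res = (-20)-7 = -27
k=8: res = (-27)-8 = -35
k=9: res = (-35)-9 = -44
k=10: res = (-44)-10 = -54

-54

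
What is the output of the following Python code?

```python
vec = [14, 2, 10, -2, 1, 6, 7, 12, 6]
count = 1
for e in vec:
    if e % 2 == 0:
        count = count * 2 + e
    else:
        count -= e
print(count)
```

e=14: even, count = 1*2+14 = 16
e=2: even, count = 16*2+2 = 34
e=10: even, count = 34*2+10 = 78
e=-2: even, count = 78*2+(-2) = 154
e=1: not even, count = 154-1 = 153
e=6: even, count = 153*2+6 = 312
e=7: not even, count = 312-7 = 305
e=12: even, count = 305*2+12 = 622
e=6: even, count = 622*2+6 = 1250

1250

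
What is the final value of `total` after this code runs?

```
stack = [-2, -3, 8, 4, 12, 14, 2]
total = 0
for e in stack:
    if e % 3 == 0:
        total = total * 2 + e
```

e=-2: not %3==0
e=-3: %3==0, total = 0*2+(-3) = -3
e=8: not %3==0
e=4: not %3==0
e=12: %3==0, total = (-3)*2+12 = 6
e=14: not %3==0
e=2: not %3==0

6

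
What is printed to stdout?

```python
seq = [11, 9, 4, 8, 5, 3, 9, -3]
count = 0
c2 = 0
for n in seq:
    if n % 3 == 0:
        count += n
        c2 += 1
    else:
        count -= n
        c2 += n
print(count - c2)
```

-42

n=11: not %3==0, count = 0-11 = -11; c2=11
n=9: %3==0, count = (-11)+9 = -2; c2=12
n=4: not %3==0, count = (-2)-4 = -6; c2=16
n=8: not %3==0, count = (-6)-8 = -14; c2=24
n=5: not %3==0, count = (-14)-5 = -19; c2=29
n=3: %3==0, count = (-19)+3 = -16; c2=30
n=9: %3==0, count = (-16)+9 = -7; c2=31
n=-3: %3==0, count = (-7)+(-3) = -10; c2=32
count-c2 = (-10)-32 = -42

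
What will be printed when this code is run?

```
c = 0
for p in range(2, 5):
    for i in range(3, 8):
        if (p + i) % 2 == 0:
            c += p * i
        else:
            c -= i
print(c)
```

65

p=2,i=3: odd sum, c = 0-3 = -3
p=2,i=4: even sum, c = (-3)+8 = 5
p=2,i=5: odd sum, c = 5-5 = 0
p=2,i=6: even sum, c = 0+12 = 12
p=2,i=7: odd sum, c = 12-7 = 5
p=3,i=3: even sum, c = 5+9 = 14
p=3,i=4: odd sum, c = 14-4 = 10
p=3,i=5: even sum, c = 10+15 = 25
p=3,i=6: odd sum, c = 25-6 = 19
p=3,i=7: even sum, c = 19+21 = 40
p=4,i=3: odd sum, c = 40-3 = 37
p=4,i=4: even sum, c = 37+16 = 53
p=4,i=5: odd sum, c = 53-5 = 48
p=4,i=6: even sum, c = 48+24 = 72
p=4,i=7: odd sum, c = 72-7 = 65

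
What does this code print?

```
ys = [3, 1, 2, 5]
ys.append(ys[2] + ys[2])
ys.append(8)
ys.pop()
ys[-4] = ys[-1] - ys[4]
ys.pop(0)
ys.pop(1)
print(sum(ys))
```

9

append ys[2]+ys[2] = 2+2 = 4 → [3, 1, 2, 5, 4]
append 8 → [3, 1, 2, 5, 4, 8]
pop() removes 8 → [3, 1, 2, 5, 4]
ys[-4] = ys[-1]-ys[4] = 4-4 = 0 → [3, 0, 2, 5, 4]
pop(0) removes 3 → [0, 2, 5, 4]
pop(1) removes 2 → [0, 5, 4]
sum = 9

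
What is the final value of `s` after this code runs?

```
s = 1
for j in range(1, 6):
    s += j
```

j=1: s = 1+1 = 2
j=2: s = 2+2 = 4
j=3: s = 4+3 = 7
j=4: s = 7+4 = 11
j=5: s = 11+5 = 16

16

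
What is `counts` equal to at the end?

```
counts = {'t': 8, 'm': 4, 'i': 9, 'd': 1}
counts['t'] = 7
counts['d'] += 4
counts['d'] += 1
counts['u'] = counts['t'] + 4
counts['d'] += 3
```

counts['t'] = 7 → {'t': 7, 'm': 4, 'i': 9, 'd': 1}
counts['d'] = 1+4 = 5 → {'t': 7, 'm': 4, 'i': 9, 'd': 5}
counts['d'] = 5+1 = 6 → {'t': 7, 'm': 4, 'i': 9, 'd': 6}
counts['u'] = counts['t']+4 = 11 → {'t': 7, 'm': 4, 'i': 9, 'd': 6, 'u': 11}
counts['d'] = 6+3 = 9 → {'t': 7, 'm': 4, 'i': 9, 'd': 9, 'u': 11}

{'t': 7, 'm': 4, 'i': 9, 'd': 9, 'u': 11}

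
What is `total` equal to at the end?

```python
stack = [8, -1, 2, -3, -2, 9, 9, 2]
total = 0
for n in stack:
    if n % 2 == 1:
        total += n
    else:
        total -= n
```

4

n=8: not odd, total = 0-8 = -8
n=-1: odd, total = (-8)+(-1) = -9
n=2: not odd, total = (-9)-2 = -11
n=-3: odd, total = (-11)+(-3) = -14
n=-2: not odd, total = (-14)-(-2) = -12
n=9: odd, total = (-12)+9 = -3
n=9: odd, total = (-3)+9 = 6
n=2: not odd, total = 6-2 = 4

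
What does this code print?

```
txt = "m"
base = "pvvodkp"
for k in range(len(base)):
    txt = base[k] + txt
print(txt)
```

pkdovvpm

k=0: prepend 'p' → 'pm'
k=1: prepend 'v' → 'vpm'
k=2: prepend 'v' → 'vvpm'
k=3: prepend 'o' → 'ovvpm'
k=4: prepend 'd' → 'dovvpm'
k=5: prepend 'k' → 'kdovvpm'
k=6: prepend 'p' → 'pkdovvpm'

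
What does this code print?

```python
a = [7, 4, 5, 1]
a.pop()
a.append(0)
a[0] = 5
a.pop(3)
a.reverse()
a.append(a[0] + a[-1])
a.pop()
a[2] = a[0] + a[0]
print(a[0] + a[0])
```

pop() removes 1 → [7, 4, 5]
append 0 → [7, 4, 5, 0]
a[0] = 5 → [5, 4, 5, 0]
pop(3) removes 0 → [5, 4, 5]
reverse → [5, 4, 5]
append a[0]+a[-1] = 5+5 = 10 → [5, 4, 5, 10]
pop() removes 10 → [5, 4, 5]
a[2] = a[0]+a[0] = 5+5 = 10 → [5, 4, 10]
a[0]+a[0] = 5+5 = 10

10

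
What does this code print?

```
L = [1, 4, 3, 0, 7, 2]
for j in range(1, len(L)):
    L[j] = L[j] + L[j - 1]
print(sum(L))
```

j=1: L[1] = 4+1 = 5 → [1, 5, 3, 0, 7, 2]
j=2: L[2] = 3+5 = 8 → [1, 5, 8, 0, 7, 2]
j=3: L[3] = 0+8 = 8 → [1, 5, 8, 8, 7, 2]
j=4: L[4] = 7+8 = 15 → [1, 5, 8, 8, 15, 2]
j=5: L[5] = 2+15 = 17 → [1, 5, 8, 8, 15, 17]
sum = 54

54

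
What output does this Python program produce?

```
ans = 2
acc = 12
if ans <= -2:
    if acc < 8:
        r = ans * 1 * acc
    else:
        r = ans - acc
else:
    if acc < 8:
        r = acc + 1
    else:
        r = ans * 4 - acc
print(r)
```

-4

ans=2, acc=12
ans <= -2 is False; acc < 8 is False
→ r = ans * 4 - acc = -4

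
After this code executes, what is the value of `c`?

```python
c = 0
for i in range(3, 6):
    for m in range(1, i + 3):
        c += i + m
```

138

i=3,m=1: c = 0+4 = 4
i=3,m=2: c = 4+5 = 9
i=3,m=3: c = 9+6 = 15
i=3,m=4: c = 15+7 = 22
i=3,m=5: c = 22+8 = 30
i=4,m=1: c = 30+5 = 35
i=4,m=2: c = 35+6 = 41
i=4,m=3: c = 41+7 = 48
i=4,m=4: c = 48+8 = 56
i=4,m=5: c = 56+9 = 65
i=4,m=6: c = 65+10 = 75
i=5,m=1: c = 75+6 = 81
i=5,m=2: c = 81+7 = 88
i=5,m=3: c = 88+8 = 96
i=5,m=4: c = 96+9 = 105
i=5,m=5: c = 105+10 = 115
i=5,m=6: c = 115+11 = 126
i=5,m=7: c = 126+12 = 138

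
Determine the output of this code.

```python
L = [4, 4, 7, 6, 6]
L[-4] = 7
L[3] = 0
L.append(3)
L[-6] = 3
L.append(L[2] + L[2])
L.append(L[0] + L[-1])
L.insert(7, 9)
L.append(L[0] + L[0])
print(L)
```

L[-4] = 7 → [4, 7, 7, 6, 6]
L[3] = 0 → [4, 7, 7, 0, 6]
append 3 → [4, 7, 7, 0, 6, 3]
L[-6] = 3 → [3, 7, 7, 0, 6, 3]
append L[2]+L[2] = 7+7 = 14 → [3, 7, 7, 0, 6, 3, 14]
append L[0]+L[-1] = 3+14 = 17 → [3, 7, 7, 0, 6, 3, 14, 17]
insert 9 at 7 → [3, 7, 7, 0, 6, 3, 14, 9, 17]
append L[0]+L[0] = 3+3 = 6 → [3, 7, 7, 0, 6, 3, 14, 9, 17, 6]

[3, 7, 7, 0, 6, 3, 14, 9, 17, 6]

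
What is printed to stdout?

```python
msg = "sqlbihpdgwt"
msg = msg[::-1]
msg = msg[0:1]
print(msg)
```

t

reverse → 'twgdphiblqs'
slice [0:1] → 't'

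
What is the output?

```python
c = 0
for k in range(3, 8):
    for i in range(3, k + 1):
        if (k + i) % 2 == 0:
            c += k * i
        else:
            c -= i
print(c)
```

k=3,i=3: even sum, c = 0+9 = 9
k=4,i=3: odd sum, c = 9-3 = 6
k=4,i=4: even sum, c = 6+16 = 22
k=5,i=3: even sum, c = 22+15 = 37
k=5,i=4: odd sum, c = 37-4 = 33
k=5,i=5: even sum, c = 33+25 = 58
k=6,i=3: odd sum, c = 58-3 = 55
k=6,i=4: even sum, c = 55+24 = 79
k=6,i=5: odd sum, c = 79-5 = 74
k=6,i=6: even sum, c = 74+36 = 110
k=7,i=3: even sum, c = 110+21 = 131
k=7,i=4: odd sum, c = 131-4 = 127
k=7,i=5: even sum, c = 127+35 = 162
k=7,i=6: odd sum, c = 162-6 = 156
k=7,i=7: even sum, c = 156+49 = 205

205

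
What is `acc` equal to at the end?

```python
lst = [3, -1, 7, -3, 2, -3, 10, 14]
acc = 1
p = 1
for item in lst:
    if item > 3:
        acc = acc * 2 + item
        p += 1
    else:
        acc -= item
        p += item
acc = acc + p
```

72

item=3: not >3, acc = 1-3 = -2; p=4
item=-1: not >3, acc = (-2)-(-1) = -1; p=3
item=7: >3, acc = (-1)*2+7 = 5; p=4
item=-3: not >3, acc = 5-(-3) = 8; p=1
item=2: not >3, acc = 8-2 = 6; p=3
item=-3: not >3, acc = 6-(-3) = 9; p=0
item=10: >3, acc = 9*2+10 = 28; p=1
item=14: >3, acc = 28*2+14 = 70; p=2
acc+p = 70+2 = 72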